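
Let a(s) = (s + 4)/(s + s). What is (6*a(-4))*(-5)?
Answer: 0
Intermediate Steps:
a(s) = (4 + s)/(2*s) (a(s) = (4 + s)/((2*s)) = (4 + s)*(1/(2*s)) = (4 + s)/(2*s))
(6*a(-4))*(-5) = (6*((1/2)*(4 - 4)/(-4)))*(-5) = (6*((1/2)*(-1/4)*0))*(-5) = (6*0)*(-5) = 0*(-5) = 0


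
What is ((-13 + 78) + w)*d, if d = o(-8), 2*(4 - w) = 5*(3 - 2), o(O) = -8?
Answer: -532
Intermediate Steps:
w = 3/2 (w = 4 - 5*(3 - 2)/2 = 4 - 5/2 = 3/2 ≈ 1.5000)
d = -8
((-13 + 78) + w)*d = ((-13 + 78) + 3/2)*(-8) = (65 + 3/2)*(-8) = (133/2)*(-8) = -532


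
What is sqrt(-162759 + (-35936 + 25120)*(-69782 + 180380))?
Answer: 3*I*sqrt(132932303) ≈ 34589.0*I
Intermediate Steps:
sqrt(-162759 + (-35936 + 25120)*(-69782 + 180380)) = sqrt(-162759 - 10816*110598) = sqrt(-162759 - 1196227968) = sqrt(-1196390727) = 3*I*sqrt(132932303)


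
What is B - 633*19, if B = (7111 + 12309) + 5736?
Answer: 13129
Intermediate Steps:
B = 25156 (B = 19420 + 5736 = 25156)
B - 633*19 = 25156 - 633*19 = 25156 - 12027 = 13129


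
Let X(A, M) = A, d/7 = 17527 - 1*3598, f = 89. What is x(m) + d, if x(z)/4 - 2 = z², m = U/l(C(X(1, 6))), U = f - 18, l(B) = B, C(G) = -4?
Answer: 395085/4 ≈ 98771.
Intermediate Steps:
d = 97503 (d = 7*(17527 - 1*3598) = 7*(17527 - 3598) = 7*13929 = 97503)
U = 71 (U = 89 - 18 = 71)
m = -71/4 (m = 71/(-4) = 71*(-¼) = -71/4 ≈ -17.750)
x(z) = 8 + 4*z²
x(m) + d = (8 + 4*(-71/4)²) + 97503 = (8 + 4*(5041/16)) + 97503 = (8 + 5041/4) + 97503 = 5073/4 + 97503 = 395085/4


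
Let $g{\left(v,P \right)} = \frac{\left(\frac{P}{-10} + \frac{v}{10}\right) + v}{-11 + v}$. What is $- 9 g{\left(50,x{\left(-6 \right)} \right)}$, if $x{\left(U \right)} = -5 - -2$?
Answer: $- \frac{1659}{130} \approx -12.762$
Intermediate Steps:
$x{\left(U \right)} = -3$ ($x{\left(U \right)} = -5 + 2 = -3$)
$g{\left(v,P \right)} = \frac{- \frac{P}{10} + \frac{11 v}{10}}{-11 + v}$ ($g{\left(v,P \right)} = \frac{\left(P \left(- \frac{1}{10}\right) + v \frac{1}{10}\right) + v}{-11 + v} = \frac{\left(- \frac{P}{10} + \frac{v}{10}\right) + v}{-11 + v} = \frac{- \frac{P}{10} + \frac{11 v}{10}}{-11 + v}$)
$- 9 g{\left(50,x{\left(-6 \right)} \right)} = - 9 \frac{\left(-1\right) \left(-3\right) + 11 \cdot 50}{10 \left(-11 + 50\right)} = - 9 \frac{3 + 550}{10 \cdot 39} = - 9 \cdot \frac{1}{10} \cdot \frac{1}{39} \cdot 553 = \left(-9\right) \frac{553}{390} = - \frac{1659}{130}$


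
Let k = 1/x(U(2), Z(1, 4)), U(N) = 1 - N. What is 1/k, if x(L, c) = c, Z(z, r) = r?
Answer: 4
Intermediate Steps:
k = 1/4 ≈ 0.25000
1/k = 1/(1/4) = 4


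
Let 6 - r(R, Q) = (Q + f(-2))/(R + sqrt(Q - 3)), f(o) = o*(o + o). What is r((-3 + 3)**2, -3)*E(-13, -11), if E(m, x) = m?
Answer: -78 - 65*I*sqrt(6)/6 ≈ -78.0 - 26.536*I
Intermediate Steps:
f(o) = 2*o**2 (f(o) = o*(2*o) = 2*o**2)
r(R, Q) = 6 - (8 + Q)/(R + sqrt(-3 + Q)) (r(R, Q) = 6 - (Q + 2*(-2)**2)/(R + sqrt(Q - 3)) = 6 - (Q + 2*4)/(R + sqrt(-3 + Q)) = 6 - (Q + 8)/(R + sqrt(-3 + Q)) = 6 - (8 + Q)/(R + sqrt(-3 + Q)))
r((-3 + 3)**2, -3)*E(-13, -11) = ((-8 - 1*(-3) + 6*(-3 + 3)**2 + 6*sqrt(-3 - 3))/((-3 + 3)**2 + sqrt(-3 - 3)))*(-13) = ((-8 + 3 + 6*0**2 + 6*sqrt(-6))/(0**2 + sqrt(-6)))*(-13) = ((-8 + 3 + 6*0 + 6*(I*sqrt(6)))/(0 + I*sqrt(6)))*(-13) = ((-8 + 3 + 0 + 6*I*sqrt(6))/((I*sqrt(6))))*(-13) = ((-I*sqrt(6)/6)*(-5 + 6*I*sqrt(6)))*(-13) = -I*sqrt(6)*(-5 + 6*I*sqrt(6))/6*(-13) = 13*I*sqrt(6)*(-5 + 6*I*sqrt(6))/6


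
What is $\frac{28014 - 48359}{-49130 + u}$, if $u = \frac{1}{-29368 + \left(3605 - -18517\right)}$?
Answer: $\frac{147419870}{355995981} \approx 0.41411$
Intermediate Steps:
$u = - \frac{1}{7246}$ ($u = \frac{1}{-29368 + \left(3605 + 18517\right)} = \frac{1}{-29368 + 22122} = \frac{1}{-7246} = - \frac{1}{7246} \approx -0.00013801$)
$\frac{28014 - 48359}{-49130 + u} = \frac{28014 - 48359}{-49130 - \frac{1}{7246}} = - \frac{20345}{- \frac{355995981}{7246}} = \left(-20345\right) \left(- \frac{7246}{355995981}\right) = \frac{147419870}{355995981}$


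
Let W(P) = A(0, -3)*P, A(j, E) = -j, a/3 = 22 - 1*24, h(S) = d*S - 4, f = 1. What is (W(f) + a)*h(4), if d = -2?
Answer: 72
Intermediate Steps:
h(S) = -4 - 2*S (h(S) = -2*S - 4 = -4 - 2*S)
a = -6 (a = 3*(22 - 1*24) = 3*(22 - 24) = 3*(-2) = -6)
W(P) = 0 (W(P) = (-1*0)*P = 0*P = 0)
(W(f) + a)*h(4) = (0 - 6)*(-4 - 2*4) = -6*(-4 - 8) = -6*(-12) = 72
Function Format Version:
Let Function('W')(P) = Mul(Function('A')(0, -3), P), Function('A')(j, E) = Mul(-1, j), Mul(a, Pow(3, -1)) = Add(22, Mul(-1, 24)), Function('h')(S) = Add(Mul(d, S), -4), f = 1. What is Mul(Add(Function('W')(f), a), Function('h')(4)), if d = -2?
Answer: 72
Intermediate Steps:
Function('h')(S) = Add(-4, Mul(-2, S)) (Function('h')(S) = Add(Mul(-2, S), -4) = Add(-4, Mul(-2, S)))
a = -6 (a = Mul(3, Add(22, Mul(-1, 24))) = Mul(3, Add(22, -24)) = Mul(3, -2) = -6)
Function('W')(P) = 0 (Function('W')(P) = Mul(Mul(-1, 0), P) = Mul(0, P) = 0)
Mul(Add(Function('W')(f), a), Function('h')(4)) = Mul(Add(0, -6), Add(-4, Mul(-2, 4))) = Mul(-6, Add(-4, -8)) = Mul(-6, -12) = 72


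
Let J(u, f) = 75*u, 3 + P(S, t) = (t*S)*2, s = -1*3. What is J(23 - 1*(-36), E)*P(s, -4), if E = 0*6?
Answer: 92925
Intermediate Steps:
s = -3
P(S, t) = -3 + 2*S*t (P(S, t) = -3 + (t*S)*2 = -3 + (S*t)*2 = -3 + 2*S*t)
E = 0
J(23 - 1*(-36), E)*P(s, -4) = (75*(23 - 1*(-36)))*(-3 + 2*(-3)*(-4)) = (75*(23 + 36))*(-3 + 24) = (75*59)*21 = 4425*21 = 92925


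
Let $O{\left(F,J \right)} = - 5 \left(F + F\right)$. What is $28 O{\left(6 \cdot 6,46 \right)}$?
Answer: $-10080$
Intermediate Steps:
$O{\left(F,J \right)} = - 10 F$ ($O{\left(F,J \right)} = - 5 \cdot 2 F = - 10 F$)
$28 O{\left(6 \cdot 6,46 \right)} = 28 \left(- 10 \cdot 6 \cdot 6\right) = 28 \left(\left(-10\right) 36\right) = 28 \left(-360\right) = -10080$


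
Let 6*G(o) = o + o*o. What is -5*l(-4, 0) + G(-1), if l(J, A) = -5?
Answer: 25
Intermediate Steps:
G(o) = o/6 + o**2/6 (G(o) = (o + o*o)/6 = (o + o**2)/6 = o/6 + o**2/6)
-5*l(-4, 0) + G(-1) = -5*(-5) + (1/6)*(-1)*(1 - 1) = 25 + (1/6)*(-1)*0 = 25 + 0 = 25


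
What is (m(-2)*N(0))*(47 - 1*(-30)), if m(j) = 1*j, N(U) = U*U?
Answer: 0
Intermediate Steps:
N(U) = U**2
m(j) = j
(m(-2)*N(0))*(47 - 1*(-30)) = (-2*0**2)*(47 - 1*(-30)) = (-2*0)*(47 + 30) = 0*77 = 0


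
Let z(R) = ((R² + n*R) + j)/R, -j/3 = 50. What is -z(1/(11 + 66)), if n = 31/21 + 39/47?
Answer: 125373173/10857 ≈ 11548.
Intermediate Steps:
j = -150 (j = -3*50 = -150)
n = 2276/987 (n = 31*(1/21) + 39*(1/47) = 31/21 + 39/47 = 2276/987 ≈ 2.3060)
z(R) = (-150 + R² + 2276*R/987)/R (z(R) = ((R² + 2276*R/987) - 150)/R = (-150 + R² + 2276*R/987)/R)
-z(1/(11 + 66)) = -(2276/987 + 1/(11 + 66) - 150/(1/(11 + 66))) = -(2276/987 + 1/77 - 150/(1/77)) = -(2276/987 + 1/77 - 150/1/77) = -(2276/987 + 1/77 - 150*77) = -(2276/987 + 1/77 - 11550) = -1*(-125373173/10857) = 125373173/10857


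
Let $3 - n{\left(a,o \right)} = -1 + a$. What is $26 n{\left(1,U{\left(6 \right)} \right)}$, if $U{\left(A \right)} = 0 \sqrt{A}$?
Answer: $78$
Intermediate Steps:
$U{\left(A \right)} = 0$
$n{\left(a,o \right)} = 4 - a$ ($n{\left(a,o \right)} = 3 - \left(-1 + a\right) = 4 - a$)
$26 n{\left(1,U{\left(6 \right)} \right)} = 26 \left(4 - 1\right) = 26 \cdot 3 = 78$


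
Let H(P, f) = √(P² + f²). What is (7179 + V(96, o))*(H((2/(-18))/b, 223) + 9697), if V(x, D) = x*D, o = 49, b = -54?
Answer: 115229451 + 3961*√11745790885/162 ≈ 1.1788e+8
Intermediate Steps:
V(x, D) = D*x
(7179 + V(96, o))*(H((2/(-18))/b, 223) + 9697) = (7179 + 49*96)*(√(((2/(-18))/(-54))² + 223²) + 9697) = (7179 + 4704)*(√(((2*(-1/18))*(-1/54))² + 49729) + 9697) = 11883*(√((-⅑*(-1/54))² + 49729) + 9697) = 11883*(√((1/486)² + 49729) + 9697) = 11883*(√(1/236196 + 49729) + 9697) = 11883*(√(11745790885/236196) + 9697) = 11883*(√11745790885/486 + 9697) = 11883*(9697 + √11745790885/486) = 115229451 + 3961*√11745790885/162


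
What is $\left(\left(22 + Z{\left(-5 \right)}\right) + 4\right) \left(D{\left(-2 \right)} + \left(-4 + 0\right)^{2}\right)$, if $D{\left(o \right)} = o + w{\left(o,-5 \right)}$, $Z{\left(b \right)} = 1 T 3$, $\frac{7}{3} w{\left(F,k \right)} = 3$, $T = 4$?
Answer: $\frac{4066}{7} \approx 580.86$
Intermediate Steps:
$w{\left(F,k \right)} = \frac{9}{7}$ ($w{\left(F,k \right)} = \frac{3}{7} \cdot 3 = \frac{9}{7}$)
$Z{\left(b \right)} = 12$ ($Z{\left(b \right)} = 1 \cdot 4 \cdot 3 = 4 \cdot 3 = 12$)
$D{\left(o \right)} = \frac{9}{7} + o$ ($D{\left(o \right)} = o + \frac{9}{7} = \frac{9}{7} + o$)
$\left(\left(22 + Z{\left(-5 \right)}\right) + 4\right) \left(D{\left(-2 \right)} + \left(-4 + 0\right)^{2}\right) = \left(\left(22 + 12\right) + 4\right) \left(\left(\frac{9}{7} - 2\right) + \left(-4 + 0\right)^{2}\right) = \left(34 + 4\right) \left(- \frac{5}{7} + \left(-4\right)^{2}\right) = 38 \left(- \frac{5}{7} + 16\right) = 38 \cdot \frac{107}{7} = \frac{4066}{7}$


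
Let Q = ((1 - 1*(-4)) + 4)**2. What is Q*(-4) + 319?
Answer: -5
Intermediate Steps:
Q = 81 (Q = ((1 + 4) + 4)**2 = (5 + 4)**2 = 9**2 = 81)
Q*(-4) + 319 = 81*(-4) + 319 = -324 + 319 = -5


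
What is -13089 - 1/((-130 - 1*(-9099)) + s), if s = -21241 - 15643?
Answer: -365379434/27915 ≈ -13089.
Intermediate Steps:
s = -36884
-13089 - 1/((-130 - 1*(-9099)) + s) = -13089 - 1/((-130 - 1*(-9099)) - 36884) = -13089 - 1/((-130 + 9099) - 36884) = -13089 - 1/(8969 - 36884) = -13089 - 1/(-27915) = -13089 - 1*(-1/27915) = -13089 + 1/27915 = -365379434/27915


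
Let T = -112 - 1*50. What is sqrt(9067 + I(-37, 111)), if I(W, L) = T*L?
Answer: I*sqrt(8915) ≈ 94.419*I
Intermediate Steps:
T = -162 (T = -112 - 50 = -162)
I(W, L) = -162*L
sqrt(9067 + I(-37, 111)) = sqrt(9067 - 162*111) = sqrt(9067 - 17982) = sqrt(-8915) = I*sqrt(8915)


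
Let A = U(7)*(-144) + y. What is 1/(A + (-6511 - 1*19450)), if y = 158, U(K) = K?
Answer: -1/26811 ≈ -3.7298e-5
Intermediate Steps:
A = -850 (A = 7*(-144) + 158 = -1008 + 158 = -850)
1/(A + (-6511 - 1*19450)) = 1/(-850 + (-6511 - 1*19450)) = 1/(-850 + (-6511 - 19450)) = 1/(-850 - 25961) = 1/(-26811) = -1/26811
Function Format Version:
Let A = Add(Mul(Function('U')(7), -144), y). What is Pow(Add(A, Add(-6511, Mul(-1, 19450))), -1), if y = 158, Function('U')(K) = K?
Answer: Rational(-1, 26811) ≈ -3.7298e-5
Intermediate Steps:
A = -850 (A = Add(Mul(7, -144), 158) = Add(-1008, 158) = -850)
Pow(Add(A, Add(-6511, Mul(-1, 19450))), -1) = Pow(Add(-850, Add(-6511, Mul(-1, 19450))), -1) = Pow(Add(-850, Add(-6511, -19450)), -1) = Pow(Add(-850, -25961), -1) = Pow(-26811, -1) = Rational(-1, 26811)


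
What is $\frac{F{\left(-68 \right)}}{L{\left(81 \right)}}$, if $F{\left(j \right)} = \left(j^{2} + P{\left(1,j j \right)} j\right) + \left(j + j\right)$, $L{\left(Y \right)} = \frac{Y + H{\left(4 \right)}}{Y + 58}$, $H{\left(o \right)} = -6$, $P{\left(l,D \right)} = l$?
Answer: $\frac{122876}{15} \approx 8191.7$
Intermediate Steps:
$L{\left(Y \right)} = \frac{-6 + Y}{58 + Y}$ ($L{\left(Y \right)} = \frac{Y - 6}{Y + 58} = \frac{-6 + Y}{58 + Y}$)
$F{\left(j \right)} = j^{2} + 3 j$ ($F{\left(j \right)} = \left(j^{2} + 1 j\right) + \left(j + j\right) = \left(j^{2} + j\right) + 2 j = \left(j + j^{2}\right) + 2 j = j^{2} + 3 j$)
$\frac{F{\left(-68 \right)}}{L{\left(81 \right)}} = \frac{\left(-68\right) \left(3 - 68\right)}{\frac{1}{58 + 81} \left(-6 + 81\right)} = \frac{\left(-68\right) \left(-65\right)}{\frac{1}{139} \cdot 75} = \frac{4420}{\frac{1}{139} \cdot 75} = \frac{4420}{\frac{75}{139}} = 4420 \cdot \frac{139}{75} = \frac{122876}{15}$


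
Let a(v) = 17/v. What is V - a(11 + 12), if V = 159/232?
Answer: -287/5336 ≈ -0.053786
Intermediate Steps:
V = 159/232 (V = 159*(1/232) = 159/232 ≈ 0.68534)
V - a(11 + 12) = 159/232 - 17/(11 + 12) = 159/232 - 17/23 = -287/5336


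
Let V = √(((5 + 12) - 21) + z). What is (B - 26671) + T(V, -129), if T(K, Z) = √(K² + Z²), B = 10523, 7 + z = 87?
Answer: -16148 + √16717 ≈ -16019.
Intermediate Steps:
z = 80 (z = -7 + 87 = 80)
V = 2*√19 (V = √(((5 + 12) - 21) + 80) = √((17 - 21) + 80) = √(-4 + 80) = √76 = 2*√19 ≈ 8.7178)
(B - 26671) + T(V, -129) = (10523 - 26671) + √((2*√19)² + (-129)²) = -16148 + √(76 + 16641) = -16148 + √16717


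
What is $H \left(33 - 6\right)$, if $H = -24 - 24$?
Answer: $-1296$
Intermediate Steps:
$H = -48$ ($H = -24 - 24 = -48$)
$H \left(33 - 6\right) = - 48 \left(33 - 6\right) = \left(-48\right) 27 = -1296$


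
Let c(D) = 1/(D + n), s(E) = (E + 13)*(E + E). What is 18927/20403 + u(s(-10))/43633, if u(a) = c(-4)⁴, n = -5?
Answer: 602038667906/648987948171 ≈ 0.92766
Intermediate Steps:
s(E) = 2*E*(13 + E) (s(E) = (13 + E)*(2*E) = 2*E*(13 + E))
c(D) = 1/(-5 + D) (c(D) = 1/(D - 5) = 1/(-5 + D))
u(a) = 1/6561 (u(a) = (1/(-5 - 4))⁴ = (1/(-9))⁴ = (-⅑)⁴ = 1/6561)
18927/20403 + u(s(-10))/43633 = 18927/20403 + (1/6561)/43633 = 18927*(1/20403) + (1/6561)*(1/43633) = 2103/2267 + 1/286276113 = 602038667906/648987948171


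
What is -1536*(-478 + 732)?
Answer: -390144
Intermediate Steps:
-1536*(-478 + 732) = -1536*254 = -390144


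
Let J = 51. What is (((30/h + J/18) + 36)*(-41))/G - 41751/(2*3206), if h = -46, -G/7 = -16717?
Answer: -210731845/32297244 ≈ -6.5248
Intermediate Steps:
G = 117019 (G = -7*(-16717) = 117019)
(((30/h + J/18) + 36)*(-41))/G - 41751/(2*3206) = (((30/(-46) + 51/18) + 36)*(-41))/117019 - 41751/(2*3206) = (((30*(-1/46) + 51*(1/18)) + 36)*(-41))*(1/117019) - 41751/6412 = (((-15/23 + 17/6) + 36)*(-41))*(1/117019) - 41751*1/6412 = ((301/138 + 36)*(-41))*(1/117019) - 41751/6412 = ((5269/138)*(-41))*(1/117019) - 41751/6412 = -216029/138*1/117019 - 41751/6412 = -216029/16148622 - 41751/6412 = -210731845/32297244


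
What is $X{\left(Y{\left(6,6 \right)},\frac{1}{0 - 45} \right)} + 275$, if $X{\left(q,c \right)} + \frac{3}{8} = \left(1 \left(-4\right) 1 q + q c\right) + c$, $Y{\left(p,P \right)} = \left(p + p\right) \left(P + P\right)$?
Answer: $- \frac{21931}{72} \approx -304.6$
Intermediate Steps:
$Y{\left(p,P \right)} = 4 P p$ ($Y{\left(p,P \right)} = 2 p 2 P = 4 P p$)
$X{\left(q,c \right)} = - \frac{3}{8} + c - 4 q + c q$ ($X{\left(q,c \right)} = - \frac{3}{8} + \left(\left(1 \left(-4\right) 1 q + q c\right) + c\right) = - \frac{3}{8} + \left(\left(\left(-4\right) 1 q + c q\right) + c\right) = - \frac{3}{8} + \left(\left(- 4 q + c q\right) + c\right) = - \frac{3}{8} + \left(c - 4 q + c q\right) = - \frac{3}{8} + c - 4 q + c q$)
$X{\left(Y{\left(6,6 \right)},\frac{1}{0 - 45} \right)} + 275 = \left(- \frac{3}{8} + \frac{1}{0 - 45} - 4 \cdot 4 \cdot 6 \cdot 6 + \frac{4 \cdot 6 \cdot 6}{0 - 45}\right) + 275 = \left(- \frac{3}{8} + \frac{1}{-45} - 576 + \frac{1}{-45} \cdot 144\right) + 275 = \left(- \frac{3}{8} - \frac{1}{45} - 576 - \frac{16}{5}\right) + 275 = - \frac{41731}{72} + 275 = - \frac{21931}{72}$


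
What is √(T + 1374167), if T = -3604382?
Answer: I*√2230215 ≈ 1493.4*I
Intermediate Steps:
√(T + 1374167) = √(-3604382 + 1374167) = √(-2230215) = I*√2230215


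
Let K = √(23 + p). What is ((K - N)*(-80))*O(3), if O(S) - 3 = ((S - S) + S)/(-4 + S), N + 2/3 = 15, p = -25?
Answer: 0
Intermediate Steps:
N = 43/3 (N = -⅔ + 15 = 43/3 ≈ 14.333)
O(S) = 3 + S/(-4 + S) (O(S) = 3 + ((S - S) + S)/(-4 + S) = 3 + (0 + S)/(-4 + S) = 3 + S/(-4 + S))
K = I*√2 (K = √(23 - 25) = √(-2) = I*√2 ≈ 1.4142*I)
((K - N)*(-80))*O(3) = ((I*√2 - 1*43/3)*(-80))*(4*(-3 + 3)/(-4 + 3)) = ((I*√2 - 43/3)*(-80))*(4*0/(-1)) = ((-43/3 + I*√2)*(-80))*(4*(-1)*0) = (3440/3 - 80*I*√2)*0 = 0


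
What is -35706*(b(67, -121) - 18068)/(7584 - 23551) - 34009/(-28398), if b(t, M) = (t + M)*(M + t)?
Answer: -15363266604473/453430866 ≈ -33882.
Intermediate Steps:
b(t, M) = (M + t)**2 (b(t, M) = (M + t)*(M + t) = (M + t)**2)
-35706*(b(67, -121) - 18068)/(7584 - 23551) - 34009/(-28398) = -35706*((-121 + 67)**2 - 18068)/(7584 - 23551) - 34009/(-28398) = -35706/((-15967/((-54)**2 - 18068))) - 34009*(-1/28398) = -35706/((-15967/(2916 - 18068))) + 34009/28398 = -35706/((-15967/(-15152))) + 34009/28398 = -35706/((-15967*(-1/15152))) + 34009/28398 = -35706/15967/15152 + 34009/28398 = -35706*15152/15967 + 34009/28398 = -541017312/15967 + 34009/28398 = -15363266604473/453430866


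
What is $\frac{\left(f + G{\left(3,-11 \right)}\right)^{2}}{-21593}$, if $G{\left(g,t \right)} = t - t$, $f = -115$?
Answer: $- \frac{13225}{21593} \approx -0.61247$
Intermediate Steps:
$G{\left(g,t \right)} = 0$
$\frac{\left(f + G{\left(3,-11 \right)}\right)^{2}}{-21593} = \frac{\left(-115 + 0\right)^{2}}{-21593} = \left(-115\right)^{2} \left(- \frac{1}{21593}\right) = 13225 \left(- \frac{1}{21593}\right) = - \frac{13225}{21593}$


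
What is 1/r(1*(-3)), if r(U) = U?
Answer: -1/3 ≈ -0.33333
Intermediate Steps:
1/r(1*(-3)) = 1/(1*(-3)) = 1/(-3) = -1/3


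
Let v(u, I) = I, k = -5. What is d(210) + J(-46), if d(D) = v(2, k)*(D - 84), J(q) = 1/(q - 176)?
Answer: -139861/222 ≈ -630.00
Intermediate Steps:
J(q) = 1/(-176 + q)
d(D) = 420 - 5*D (d(D) = -5*(D - 84) = -5*(-84 + D) = 420 - 5*D)
d(210) + J(-46) = (420 - 5*210) + 1/(-176 - 46) = (420 - 1050) + 1/(-222) = -630 - 1/222 = -139861/222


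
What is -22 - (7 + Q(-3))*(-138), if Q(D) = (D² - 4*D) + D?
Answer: 3428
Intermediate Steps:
Q(D) = D² - 3*D
-22 - (7 + Q(-3))*(-138) = -22 - (7 - 3*(-3 - 3))*(-138) = -22 - (7 - 3*(-6))*(-138) = -22 - (7 + 18)*(-138) = -22 - 1*25*(-138) = -22 - 25*(-138) = -22 + 3450 = 3428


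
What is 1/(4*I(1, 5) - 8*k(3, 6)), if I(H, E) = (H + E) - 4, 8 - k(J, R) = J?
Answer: -1/32 ≈ -0.031250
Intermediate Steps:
k(J, R) = 8 - J
I(H, E) = -4 + E + H (I(H, E) = (E + H) - 4 = -4 + E + H)
1/(4*I(1, 5) - 8*k(3, 6)) = 1/(4*(-4 + 5 + 1) - 8*(8 - 1*3)) = 1/(4*2 - 8*(8 - 3)) = 1/(8 - 8*5) = 1/(8 - 40) = 1/(-32) = -1/32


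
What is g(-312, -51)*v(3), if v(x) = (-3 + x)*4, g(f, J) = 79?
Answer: 0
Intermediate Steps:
v(x) = -12 + 4*x
g(-312, -51)*v(3) = 79*(-12 + 4*3) = 79*(-12 + 12) = 79*0 = 0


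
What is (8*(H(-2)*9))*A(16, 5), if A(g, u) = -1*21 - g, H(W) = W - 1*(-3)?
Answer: -2664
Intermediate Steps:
H(W) = 3 + W (H(W) = W + 3 = 3 + W)
A(g, u) = -21 - g
(8*(H(-2)*9))*A(16, 5) = (8*((3 - 2)*9))*(-21 - 1*16) = (8*(1*9))*(-21 - 16) = (8*9)*(-37) = 72*(-37) = -2664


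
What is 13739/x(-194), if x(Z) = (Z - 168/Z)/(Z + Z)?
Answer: 258540502/9367 ≈ 27601.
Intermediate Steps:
x(Z) = (Z - 168/Z)/(2*Z) (x(Z) = (Z - 168/Z)/((2*Z)) = (Z - 168/Z)*(1/(2*Z)) = (Z - 168/Z)/(2*Z))
13739/x(-194) = 13739/(½ - 84/(-194)²) = 13739/(½ - 84*1/37636) = 13739/(½ - 21/9409) = 13739/(9367/18818) = 13739*(18818/9367) = 258540502/9367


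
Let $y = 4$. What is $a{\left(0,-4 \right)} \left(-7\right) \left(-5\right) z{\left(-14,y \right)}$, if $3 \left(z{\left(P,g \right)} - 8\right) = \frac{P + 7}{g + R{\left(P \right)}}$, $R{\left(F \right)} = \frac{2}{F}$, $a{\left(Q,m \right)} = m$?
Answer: $- \frac{83860}{81} \approx -1035.3$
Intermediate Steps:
$z{\left(P,g \right)} = 8 + \frac{7 + P}{3 \left(g + \frac{2}{P}\right)}$ ($z{\left(P,g \right)} = 8 + \frac{\left(P + 7\right) \frac{1}{g + \frac{2}{P}}}{3} = 8 + \frac{\left(7 + P\right) \frac{1}{g + \frac{2}{P}}}{3} = 8 + \frac{\frac{1}{g + \frac{2}{P}} \left(7 + P\right)}{3} = 8 + \frac{7 + P}{3 \left(g + \frac{2}{P}\right)}$)
$a{\left(0,-4 \right)} \left(-7\right) \left(-5\right) z{\left(-14,y \right)} = \left(-4\right) \left(-7\right) \left(-5\right) \frac{48 - 14 \left(7 - 14 + 24 \cdot 4\right)}{3 \left(2 - 56\right)} = 28 \left(-5\right) \frac{48 - 14 \left(7 - 14 + 96\right)}{3 \left(2 - 56\right)} = - 140 \frac{48 - 1246}{3 \left(-54\right)} = - 140 \cdot \frac{1}{3} \left(- \frac{1}{54}\right) \left(48 - 1246\right) = - 140 \cdot \frac{1}{3} \left(- \frac{1}{54}\right) \left(-1198\right) = \left(-140\right) \frac{599}{81} = - \frac{83860}{81}$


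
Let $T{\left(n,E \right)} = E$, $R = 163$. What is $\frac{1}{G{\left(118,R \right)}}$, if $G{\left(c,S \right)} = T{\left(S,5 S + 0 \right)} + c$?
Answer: $\frac{1}{933} \approx 0.0010718$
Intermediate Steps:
$G{\left(c,S \right)} = c + 5 S$ ($G{\left(c,S \right)} = \left(5 S + 0\right) + c = 5 S + c = c + 5 S$)
$\frac{1}{G{\left(118,R \right)}} = \frac{1}{118 + 5 \cdot 163} = \frac{1}{118 + 815} = \frac{1}{933}$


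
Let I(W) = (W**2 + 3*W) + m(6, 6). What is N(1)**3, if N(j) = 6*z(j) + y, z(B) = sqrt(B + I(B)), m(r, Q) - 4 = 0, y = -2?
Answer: 4096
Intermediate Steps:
m(r, Q) = 4 (m(r, Q) = 4 + 0 = 4)
I(W) = 4 + W**2 + 3*W (I(W) = (W**2 + 3*W) + 4 = 4 + W**2 + 3*W)
z(B) = sqrt(4 + B**2 + 4*B) (z(B) = sqrt(B + (4 + B**2 + 3*B)) = sqrt(4 + B**2 + 4*B))
N(j) = -2 + 6*sqrt(4 + j**2 + 4*j) (N(j) = 6*sqrt(4 + j**2 + 4*j) - 2 = -2 + 6*sqrt(4 + j**2 + 4*j))
N(1)**3 = (-2 + 6*sqrt(4 + 1**2 + 4*1))**3 = (-2 + 6*sqrt(4 + 1 + 4))**3 = (-2 + 6*sqrt(9))**3 = (-2 + 6*3)**3 = (-2 + 18)**3 = 16**3 = 4096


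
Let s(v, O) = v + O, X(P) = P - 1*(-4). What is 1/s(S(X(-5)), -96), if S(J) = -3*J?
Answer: -1/93 ≈ -0.010753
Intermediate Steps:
X(P) = 4 + P (X(P) = P + 4 = 4 + P)
s(v, O) = O + v
1/s(S(X(-5)), -96) = 1/(-96 - 3*(4 - 5)) = 1/(-96 - 3*(-1)) = 1/(-96 + 3) = 1/(-93) = -1/93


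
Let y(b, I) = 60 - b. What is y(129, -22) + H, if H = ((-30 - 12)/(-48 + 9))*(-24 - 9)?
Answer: -1359/13 ≈ -104.54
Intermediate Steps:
H = -462/13 (H = -42/(-39)*(-33) = -42*(-1/39)*(-33) = (14/13)*(-33) = -462/13 ≈ -35.538)
y(129, -22) + H = (60 - 1*129) - 462/13 = (60 - 129) - 462/13 = -69 - 462/13 = -1359/13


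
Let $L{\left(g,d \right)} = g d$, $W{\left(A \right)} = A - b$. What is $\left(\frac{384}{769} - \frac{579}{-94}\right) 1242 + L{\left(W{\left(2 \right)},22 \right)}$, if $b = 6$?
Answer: $\frac{295735903}{36143} \approx 8182.4$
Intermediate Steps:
$W{\left(A \right)} = -6 + A$ ($W{\left(A \right)} = A - 6 = -6 + A$)
$L{\left(g,d \right)} = d g$
$\left(\frac{384}{769} - \frac{579}{-94}\right) 1242 + L{\left(W{\left(2 \right)},22 \right)} = \left(\frac{384}{769} - \frac{579}{-94}\right) 1242 + 22 \left(-6 + 2\right) = \left(384 \cdot \frac{1}{769} - - \frac{579}{94}\right) 1242 + 22 \left(-4\right) = \left(\frac{384}{769} + \frac{579}{94}\right) 1242 - 88 = \frac{481347}{72286} \cdot 1242 - 88 = \frac{298916487}{36143} - 88 = \frac{295735903}{36143}$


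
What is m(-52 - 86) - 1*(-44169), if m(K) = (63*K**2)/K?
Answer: 35475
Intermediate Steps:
m(K) = 63*K
m(-52 - 86) - 1*(-44169) = 63*(-52 - 86) - 1*(-44169) = 63*(-138) + 44169 = -8694 + 44169 = 35475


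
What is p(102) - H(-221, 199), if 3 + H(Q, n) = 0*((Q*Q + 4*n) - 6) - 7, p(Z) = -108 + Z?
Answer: 4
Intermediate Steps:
H(Q, n) = -10 (H(Q, n) = -3 + (0*((Q*Q + 4*n) - 6) - 7) = -3 + (0*((Q² + 4*n) - 6) - 7) = -3 + (0*(-6 + Q² + 4*n) - 7) = -3 + (0 - 7) = -3 - 7 = -10)
p(102) - H(-221, 199) = (-108 + 102) - 1*(-10) = -6 + 10 = 4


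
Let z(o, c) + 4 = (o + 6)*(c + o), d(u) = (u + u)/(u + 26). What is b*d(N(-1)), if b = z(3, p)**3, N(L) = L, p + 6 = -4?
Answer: 601526/25 ≈ 24061.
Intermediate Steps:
p = -10 (p = -6 - 4 = -10)
d(u) = 2*u/(26 + u) (d(u) = (2*u)/(26 + u) = 2*u/(26 + u))
z(o, c) = -4 + (6 + o)*(c + o) (z(o, c) = -4 + (o + 6)*(c + o) = -4 + (6 + o)*(c + o))
b = -300763 (b = (-4 + 3**2 + 6*(-10) + 6*3 - 10*3)**3 = (-4 + 9 - 60 + 18 - 30)**3 = (-67)**3 = -300763)
b*d(N(-1)) = -601526*(-1)/(26 - 1) = -601526*(-1)/25 = -300763*(-2/25) = 601526/25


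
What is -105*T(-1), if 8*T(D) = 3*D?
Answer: 315/8 ≈ 39.375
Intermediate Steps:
T(D) = 3*D/8 (T(D) = (3*D)/8 = 3*D/8)
-105*T(-1) = -315*(-1)/8 = -105*(-3/8) = 315/8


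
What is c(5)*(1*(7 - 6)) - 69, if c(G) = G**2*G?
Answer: 56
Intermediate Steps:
c(G) = G**3
c(5)*(1*(7 - 6)) - 69 = 5**3*(1*(7 - 6)) - 69 = 125*(1*1) - 69 = 125*1 - 69 = 125 - 69 = 56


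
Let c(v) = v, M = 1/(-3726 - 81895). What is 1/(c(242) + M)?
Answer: 85621/20720281 ≈ 0.0041322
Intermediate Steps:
M = -1/85621 (M = 1/(-85621) = -1/85621 ≈ -1.1679e-5)
1/(c(242) + M) = 1/(242 - 1/85621) = 1/(20720281/85621) = 85621/20720281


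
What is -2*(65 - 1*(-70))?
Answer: -270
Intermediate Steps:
-2*(65 - 1*(-70)) = -2*(65 + 70) = -2*135 = -270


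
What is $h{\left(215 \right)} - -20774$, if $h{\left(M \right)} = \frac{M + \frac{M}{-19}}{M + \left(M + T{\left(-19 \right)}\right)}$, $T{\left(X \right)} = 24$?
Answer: $\frac{89600197}{4313} \approx 20774.0$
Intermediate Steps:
$h{\left(M \right)} = \frac{18 M}{19 \left(24 + 2 M\right)}$ ($h{\left(M \right)} = \frac{M + \frac{M}{-19}}{M + \left(M + 24\right)} = \frac{M + M \left(- \frac{1}{19}\right)}{M + \left(24 + M\right)} = \frac{M - \frac{M}{19}}{24 + 2 M} = \frac{\frac{18}{19} M}{24 + 2 M} = \frac{18 M}{19 \left(24 + 2 M\right)}$)
$h{\left(215 \right)} - -20774 = \frac{9}{19} \cdot 215 \frac{1}{12 + 215} - -20774 = \frac{9}{19} \cdot 215 \cdot \frac{1}{227} + 20774 = \frac{1935}{4313} + 20774 = \frac{89600197}{4313}$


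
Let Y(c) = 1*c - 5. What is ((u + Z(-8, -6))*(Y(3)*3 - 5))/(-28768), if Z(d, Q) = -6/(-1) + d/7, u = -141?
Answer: -10483/201376 ≈ -0.052057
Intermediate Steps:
Y(c) = -5 + c (Y(c) = c - 5 = -5 + c)
Z(d, Q) = 6 + d/7 (Z(d, Q) = -6*(-1) + d*(⅐) = 6 + d/7)
((u + Z(-8, -6))*(Y(3)*3 - 5))/(-28768) = ((-141 + (6 + (⅐)*(-8)))*((-5 + 3)*3 - 5))/(-28768) = ((-141 + (6 - 8/7))*(-2*3 - 5))*(-1/28768) = ((-141 + 34/7)*(-6 - 5))*(-1/28768) = -953/7*(-11)*(-1/28768) = (10483/7)*(-1/28768) = -10483/201376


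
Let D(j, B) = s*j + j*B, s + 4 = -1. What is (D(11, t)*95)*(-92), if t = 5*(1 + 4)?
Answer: -1922800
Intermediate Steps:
s = -5 (s = -4 - 1 = -5)
t = 25 (t = 5*5 = 25)
D(j, B) = -5*j + B*j (D(j, B) = -5*j + j*B = -5*j + B*j)
(D(11, t)*95)*(-92) = ((11*(-5 + 25))*95)*(-92) = ((11*20)*95)*(-92) = (220*95)*(-92) = 20900*(-92) = -1922800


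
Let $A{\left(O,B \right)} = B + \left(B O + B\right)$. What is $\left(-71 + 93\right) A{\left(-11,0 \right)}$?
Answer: $0$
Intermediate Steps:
$A{\left(O,B \right)} = 2 B + B O$ ($A{\left(O,B \right)} = B + \left(B + B O\right) = 2 B + B O$)
$\left(-71 + 93\right) A{\left(-11,0 \right)} = \left(-71 + 93\right) 0 \left(2 - 11\right) = 22 \cdot 0 \left(-9\right) = 22 \cdot 0 = 0$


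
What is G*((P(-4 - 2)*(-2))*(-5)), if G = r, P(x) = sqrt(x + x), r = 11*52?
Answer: 11440*I*sqrt(3) ≈ 19815.0*I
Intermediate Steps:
r = 572
P(x) = sqrt(2)*sqrt(x) (P(x) = sqrt(2*x) = sqrt(2)*sqrt(x))
G = 572
G*((P(-4 - 2)*(-2))*(-5)) = 572*(((sqrt(2)*sqrt(-4 - 2))*(-2))*(-5)) = 572*(((sqrt(2)*sqrt(-6))*(-2))*(-5)) = 572*(((sqrt(2)*(I*sqrt(6)))*(-2))*(-5)) = 572*(((2*I*sqrt(3))*(-2))*(-5)) = 572*(-4*I*sqrt(3)*(-5)) = 572*(20*I*sqrt(3)) = 11440*I*sqrt(3)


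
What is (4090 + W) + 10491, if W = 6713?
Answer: 21294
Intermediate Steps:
(4090 + W) + 10491 = (4090 + 6713) + 10491 = 10803 + 10491 = 21294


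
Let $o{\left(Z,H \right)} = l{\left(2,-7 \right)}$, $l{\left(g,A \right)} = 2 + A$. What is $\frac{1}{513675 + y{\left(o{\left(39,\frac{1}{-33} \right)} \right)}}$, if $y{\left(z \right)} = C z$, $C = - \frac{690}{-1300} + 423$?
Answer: $\frac{26}{13300491} \approx 1.9548 \cdot 10^{-6}$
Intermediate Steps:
$o{\left(Z,H \right)} = -5$ ($o{\left(Z,H \right)} = 2 - 7 = -5$)
$C = \frac{55059}{130}$ ($C = \left(-690\right) \left(- \frac{1}{1300}\right) + 423 = \frac{69}{130} + 423 = \frac{55059}{130} \approx 423.53$)
$y{\left(z \right)} = \frac{55059 z}{130}$
$\frac{1}{513675 + y{\left(o{\left(39,\frac{1}{-33} \right)} \right)}} = \frac{1}{513675 + \frac{55059}{130} \left(-5\right)} = \frac{1}{513675 - \frac{55059}{26}} = \frac{1}{\frac{13300491}{26}} = \frac{26}{13300491}$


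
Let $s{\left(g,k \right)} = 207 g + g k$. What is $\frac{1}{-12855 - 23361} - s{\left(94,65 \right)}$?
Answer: $- \frac{925970689}{36216} \approx -25568.0$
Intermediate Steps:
$\frac{1}{-12855 - 23361} - s{\left(94,65 \right)} = \frac{1}{-12855 - 23361} - 94 \left(207 + 65\right) = \frac{1}{-36216} - 94 \cdot 272 = - \frac{1}{36216} - 25568 = - \frac{925970689}{36216}$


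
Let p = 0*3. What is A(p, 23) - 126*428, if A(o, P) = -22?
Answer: -53950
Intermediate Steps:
p = 0
A(p, 23) - 126*428 = -22 - 126*428 = -22 - 53928 = -53950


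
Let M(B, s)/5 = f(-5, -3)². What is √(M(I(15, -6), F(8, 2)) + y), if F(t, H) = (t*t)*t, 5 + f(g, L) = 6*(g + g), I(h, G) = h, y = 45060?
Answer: √66185 ≈ 257.26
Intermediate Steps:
f(g, L) = -5 + 12*g (f(g, L) = -5 + 6*(g + g) = -5 + 6*(2*g) = -5 + 12*g)
F(t, H) = t³ (F(t, H) = t²*t = t³)
M(B, s) = 21125 (M(B, s) = 5*(-5 + 12*(-5))² = 5*(-5 - 60)² = 5*(-65)² = 5*4225 = 21125)
√(M(I(15, -6), F(8, 2)) + y) = √(21125 + 45060) = √66185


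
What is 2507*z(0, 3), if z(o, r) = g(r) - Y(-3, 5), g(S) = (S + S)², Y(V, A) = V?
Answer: 97773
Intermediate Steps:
g(S) = 4*S² (g(S) = (2*S)² = 4*S²)
z(o, r) = 3 + 4*r² (z(o, r) = 4*r² - 1*(-3) = 4*r² + 3 = 3 + 4*r²)
2507*z(0, 3) = 2507*(3 + 4*3²) = 2507*(3 + 4*9) = 2507*(3 + 36) = 2507*39 = 97773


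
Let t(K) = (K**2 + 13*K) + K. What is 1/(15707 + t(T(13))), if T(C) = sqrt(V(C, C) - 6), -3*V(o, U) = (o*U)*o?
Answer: -3*I/(-44906*I + 14*sqrt(6645)) ≈ 6.6763e-5 - 1.6967e-6*I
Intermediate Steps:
V(o, U) = -U*o**2/3 (V(o, U) = -o*U*o/3 = -U*o*o/3 = -U*o**2/3)
T(C) = sqrt(-6 - C**3/3) (T(C) = sqrt(-C*C**2/3 - 6) = sqrt(-C**3/3 - 6) = sqrt(-6 - C**3/3))
t(K) = K**2 + 14*K
1/(15707 + t(T(13))) = 1/(15707 + (sqrt(-54 - 3*13**3)/3)*(14 + sqrt(-54 - 3*13**3)/3)) = 1/(15707 + (sqrt(-54 - 3*2197)/3)*(14 + sqrt(-54 - 3*2197)/3)) = 1/(15707 + (sqrt(-54 - 6591)/3)*(14 + sqrt(-54 - 6591)/3)) = 1/(15707 + (sqrt(-6645)/3)*(14 + sqrt(-6645)/3)) = 1/(15707 + ((I*sqrt(6645))/3)*(14 + (I*sqrt(6645))/3)) = 1/(15707 + (I*sqrt(6645)/3)*(14 + I*sqrt(6645)/3)) = 1/(15707 + I*sqrt(6645)*(14 + I*sqrt(6645)/3)/3)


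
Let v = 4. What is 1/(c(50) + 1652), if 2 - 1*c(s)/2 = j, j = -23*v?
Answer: 1/1840 ≈ 0.00054348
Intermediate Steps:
j = -92 (j = -23*4 = -1*92 = -92)
c(s) = 188 (c(s) = 4 - 2*(-92) = 4 + 184 = 188)
1/(c(50) + 1652) = 1/(188 + 1652) = 1/1840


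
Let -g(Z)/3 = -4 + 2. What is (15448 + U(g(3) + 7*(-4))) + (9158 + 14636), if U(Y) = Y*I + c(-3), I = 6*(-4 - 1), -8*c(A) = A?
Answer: 319219/8 ≈ 39902.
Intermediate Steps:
c(A) = -A/8
I = -30 (I = 6*(-5) = -30)
g(Z) = 6 (g(Z) = -3*(-4 + 2) = -3*(-2) = 6)
U(Y) = 3/8 - 30*Y (U(Y) = Y*(-30) - ⅛*(-3) = -30*Y + 3/8 = 3/8 - 30*Y)
(15448 + U(g(3) + 7*(-4))) + (9158 + 14636) = (15448 + (3/8 - 30*(6 + 7*(-4)))) + (9158 + 14636) = (15448 + (3/8 - 30*(6 - 28))) + 23794 = (15448 + (3/8 - 30*(-22))) + 23794 = (15448 + (3/8 + 660)) + 23794 = (15448 + 5283/8) + 23794 = 128867/8 + 23794 = 319219/8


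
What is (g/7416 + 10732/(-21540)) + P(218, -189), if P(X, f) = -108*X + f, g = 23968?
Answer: -39486332572/1663965 ≈ -23730.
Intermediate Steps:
P(X, f) = f - 108*X
(g/7416 + 10732/(-21540)) + P(218, -189) = (23968/7416 + 10732/(-21540)) + (-189 - 108*218) = (23968*(1/7416) + 10732*(-1/21540)) + (-189 - 23544) = (2996/927 - 2683/5385) - 23733 = 4548773/1663965 - 23733 = -39486332572/1663965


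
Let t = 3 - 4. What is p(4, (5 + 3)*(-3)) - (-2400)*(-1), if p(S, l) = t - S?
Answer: -2405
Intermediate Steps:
t = -1
p(S, l) = -1 - S
p(4, (5 + 3)*(-3)) - (-2400)*(-1) = (-1 - 1*4) - (-2400)*(-1) = (-1 - 4) - 150*16 = -5 - 2400 = -2405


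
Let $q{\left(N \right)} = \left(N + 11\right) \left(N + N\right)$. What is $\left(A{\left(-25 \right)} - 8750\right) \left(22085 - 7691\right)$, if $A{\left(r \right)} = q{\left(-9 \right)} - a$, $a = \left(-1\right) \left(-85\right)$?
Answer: $-127689174$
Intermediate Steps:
$a = 85$
$q{\left(N \right)} = 2 N \left(11 + N\right)$ ($q{\left(N \right)} = \left(11 + N\right) 2 N = 2 N \left(11 + N\right)$)
$A{\left(r \right)} = -121$ ($A{\left(r \right)} = 2 \left(-9\right) \left(11 - 9\right) - 85 = 2 \left(-9\right) 2 - 85 = -36 - 85 = -121$)
$\left(A{\left(-25 \right)} - 8750\right) \left(22085 - 7691\right) = \left(-121 - 8750\right) \left(22085 - 7691\right) = \left(-8871\right) 14394 = -127689174$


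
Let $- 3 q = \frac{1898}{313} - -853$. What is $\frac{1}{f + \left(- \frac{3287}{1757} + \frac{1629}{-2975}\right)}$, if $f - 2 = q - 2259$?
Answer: $- \frac{233724925}{595010603052} \approx -0.00039281$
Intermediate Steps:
$q = - \frac{89629}{313}$ ($q = - \frac{\frac{1898}{313} - -853}{3} = - \frac{1898 \cdot \frac{1}{313} + 853}{3} = - \frac{\frac{1898}{313} + 853}{3} = \left(- \frac{1}{3}\right) \frac{268887}{313} = - \frac{89629}{313} \approx -286.35$)
$f = - \frac{796070}{313}$ ($f = 2 - \frac{796696}{313} = - \frac{796070}{313} \approx -2543.4$)
$\frac{1}{f + \left(- \frac{3287}{1757} + \frac{1629}{-2975}\right)} = \frac{1}{- \frac{796070}{313} + \left(- \frac{3287}{1757} + \frac{1629}{-2975}\right)} = \frac{1}{- \frac{796070}{313} + \left(\left(-3287\right) \frac{1}{1757} + 1629 \left(- \frac{1}{2975}\right)\right)} = \frac{1}{- \frac{796070}{313} - \frac{1805854}{746725}} = \frac{1}{- \frac{595010603052}{233724925}} = - \frac{233724925}{595010603052}$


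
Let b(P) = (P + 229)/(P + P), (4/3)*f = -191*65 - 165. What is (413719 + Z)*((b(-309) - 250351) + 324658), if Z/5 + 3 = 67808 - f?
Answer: 18366862566857/309 ≈ 5.9440e+10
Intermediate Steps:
f = -9435 (f = 3*(-191*65 - 165)/4 = 3*(-12415 - 165)/4 = (¾)*(-12580) = -9435)
b(P) = (229 + P)/(2*P) (b(P) = (229 + P)/((2*P)) = (229 + P)*(1/(2*P)) = (229 + P)/(2*P))
Z = 386200 (Z = -15 + 5*(67808 - 1*(-9435)) = -15 + 5*(67808 + 9435) = -15 + 5*77243 = -15 + 386215 = 386200)
(413719 + Z)*((b(-309) - 250351) + 324658) = (413719 + 386200)*(((½)*(229 - 309)/(-309) - 250351) + 324658) = 799919*(((½)*(-1/309)*(-80) - 250351) + 324658) = 799919*((40/309 - 250351) + 324658) = 799919*(-77358419/309 + 324658) = 799919*(22960903/309) = 18366862566857/309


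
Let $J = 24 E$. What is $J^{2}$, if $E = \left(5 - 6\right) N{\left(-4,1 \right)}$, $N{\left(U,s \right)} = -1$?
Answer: $576$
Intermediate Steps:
$E = 1$ ($E = \left(5 - 6\right) \left(-1\right) = \left(-1\right) \left(-1\right) = 1$)
$J = 24$ ($J = 24 \cdot 1 = 24$)
$J^{2} = 24^{2} = 576$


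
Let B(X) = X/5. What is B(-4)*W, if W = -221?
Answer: 884/5 ≈ 176.80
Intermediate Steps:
B(X) = X/5 (B(X) = X*(1/5) = X/5)
B(-4)*W = ((1/5)*(-4))*(-221) = -4/5*(-221) = 884/5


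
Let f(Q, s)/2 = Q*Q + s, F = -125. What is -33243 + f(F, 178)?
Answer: -1637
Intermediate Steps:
f(Q, s) = 2*s + 2*Q**2 (f(Q, s) = 2*(Q*Q + s) = 2*(Q**2 + s) = 2*(s + Q**2) = 2*s + 2*Q**2)
-33243 + f(F, 178) = -33243 + (2*178 + 2*(-125)**2) = -33243 + (356 + 2*15625) = -33243 + (356 + 31250) = -33243 + 31606 = -1637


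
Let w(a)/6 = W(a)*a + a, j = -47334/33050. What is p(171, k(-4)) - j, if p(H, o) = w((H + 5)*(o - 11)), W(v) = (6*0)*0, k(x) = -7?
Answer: -314083533/16525 ≈ -19007.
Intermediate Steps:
W(v) = 0 (W(v) = 0*0 = 0)
j = -23667/16525 (j = -47334*1/33050 = -23667/16525 ≈ -1.4322)
w(a) = 6*a (w(a) = 6*(0*a + a) = 6*(0 + a) = 6*a)
p(H, o) = 6*(-11 + o)*(5 + H) (p(H, o) = 6*((H + 5)*(o - 11)) = 6*((5 + H)*(-11 + o)) = 6*((-11 + o)*(5 + H)) = 6*(-11 + o)*(5 + H))
p(171, k(-4)) - j = (-330 - 66*171 + 30*(-7) + 6*171*(-7)) - 1*(-23667/16525) = (-330 - 11286 - 210 - 7182) + 23667/16525 = -19008 + 23667/16525 = -314083533/16525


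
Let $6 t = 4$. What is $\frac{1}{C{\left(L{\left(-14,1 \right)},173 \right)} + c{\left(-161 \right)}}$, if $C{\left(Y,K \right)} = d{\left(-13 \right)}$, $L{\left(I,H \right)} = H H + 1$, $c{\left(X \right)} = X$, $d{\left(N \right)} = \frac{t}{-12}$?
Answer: $- \frac{18}{2899} \approx -0.006209$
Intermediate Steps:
$t = \frac{2}{3}$ ($t = \frac{1}{6} \cdot 4 = \frac{2}{3} \approx 0.66667$)
$d{\left(N \right)} = - \frac{1}{18}$ ($d{\left(N \right)} = \frac{2}{3 \left(-12\right)} = \frac{2}{3} \left(- \frac{1}{12}\right) = - \frac{1}{18}$)
$L{\left(I,H \right)} = 1 + H^{2}$ ($L{\left(I,H \right)} = H^{2} + 1 = 1 + H^{2}$)
$C{\left(Y,K \right)} = - \frac{1}{18}$
$\frac{1}{C{\left(L{\left(-14,1 \right)},173 \right)} + c{\left(-161 \right)}} = \frac{1}{- \frac{1}{18} - 161} = \frac{1}{- \frac{2899}{18}} = - \frac{18}{2899}$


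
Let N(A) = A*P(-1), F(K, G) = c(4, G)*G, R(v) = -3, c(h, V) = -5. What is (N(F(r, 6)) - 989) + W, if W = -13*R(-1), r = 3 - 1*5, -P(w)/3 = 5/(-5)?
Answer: -1040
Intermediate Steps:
P(w) = 3 (P(w) = -15/(-5) = -15*(-1)/5 = -3*(-1) = 3)
r = -2 (r = 3 - 5 = -2)
F(K, G) = -5*G
W = 39 (W = -13*(-3) = 39)
N(A) = 3*A (N(A) = A*3 = 3*A)
(N(F(r, 6)) - 989) + W = (3*(-5*6) - 989) + 39 = (3*(-30) - 989) + 39 = (-90 - 989) + 39 = -1079 + 39 = -1040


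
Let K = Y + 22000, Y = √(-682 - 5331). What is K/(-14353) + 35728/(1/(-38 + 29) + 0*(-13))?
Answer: -4615257856/14353 - I*√6013/14353 ≈ -3.2155e+5 - 0.0054026*I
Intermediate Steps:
Y = I*√6013 (Y = √(-6013) = I*√6013 ≈ 77.544*I)
K = 22000 + I*√6013 (K = I*√6013 + 22000 = 22000 + I*√6013 ≈ 22000.0 + 77.544*I)
K/(-14353) + 35728/(1/(-38 + 29) + 0*(-13)) = (22000 + I*√6013)/(-14353) + 35728/(1/(-38 + 29) + 0*(-13)) = (22000 + I*√6013)*(-1/14353) + 35728/(1/(-9) + 0) = (-22000/14353 - I*√6013/14353) + 35728/(-⅑ + 0) = (-22000/14353 - I*√6013/14353) + 35728/(-⅑) = (-22000/14353 - I*√6013/14353) + 35728*(-9) = (-22000/14353 - I*√6013/14353) - 321552 = -4615257856/14353 - I*√6013/14353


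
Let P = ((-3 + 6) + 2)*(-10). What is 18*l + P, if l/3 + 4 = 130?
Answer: 6754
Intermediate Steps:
P = -50 (P = (3 + 2)*(-10) = 5*(-10) = -50)
l = 378 (l = -12 + 3*130 = -12 + 390 = 378)
18*l + P = 18*378 - 50 = 6804 - 50 = 6754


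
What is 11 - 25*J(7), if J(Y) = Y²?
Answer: -1214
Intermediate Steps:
11 - 25*J(7) = 11 - 25*7² = 11 - 25*49 = 11 - 1225 = -1214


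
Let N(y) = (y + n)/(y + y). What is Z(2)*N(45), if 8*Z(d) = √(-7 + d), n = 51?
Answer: 2*I*√5/15 ≈ 0.29814*I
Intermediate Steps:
N(y) = (51 + y)/(2*y) (N(y) = (y + 51)/(y + y) = (51 + y)/((2*y)) = (51 + y)*(1/(2*y)) = (51 + y)/(2*y))
Z(d) = √(-7 + d)/8
Z(2)*N(45) = (√(-7 + 2)/8)*((½)*(51 + 45)/45) = (√(-5)/8)*((½)*(1/45)*96) = ((I*√5)/8)*(16/15) = (I*√5/8)*(16/15) = 2*I*√5/15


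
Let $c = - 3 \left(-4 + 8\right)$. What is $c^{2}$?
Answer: $144$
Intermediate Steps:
$c = -12$ ($c = \left(-3\right) 4 = -12$)
$c^{2} = \left(-12\right)^{2} = 144$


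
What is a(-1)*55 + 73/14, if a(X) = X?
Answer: -697/14 ≈ -49.786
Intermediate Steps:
a(-1)*55 + 73/14 = -1*55 + 73/14 = -55 + 73*(1/14) = -55 + 73/14 = -697/14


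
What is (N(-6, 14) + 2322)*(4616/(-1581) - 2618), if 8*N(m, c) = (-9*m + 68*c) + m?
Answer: -10139570278/1581 ≈ -6.4134e+6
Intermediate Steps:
N(m, c) = -m + 17*c/2 (N(m, c) = ((-9*m + 68*c) + m)/8 = (-8*m + 68*c)/8 = -m + 17*c/2)
(N(-6, 14) + 2322)*(4616/(-1581) - 2618) = ((-1*(-6) + (17/2)*14) + 2322)*(4616/(-1581) - 2618) = ((6 + 119) + 2322)*(4616*(-1/1581) - 2618) = (125 + 2322)*(-4616/1581 - 2618) = 2447*(-4143674/1581) = -10139570278/1581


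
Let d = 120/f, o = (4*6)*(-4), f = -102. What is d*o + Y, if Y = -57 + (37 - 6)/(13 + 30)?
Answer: 41420/731 ≈ 56.662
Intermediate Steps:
o = -96 (o = 24*(-4) = -96)
d = -20/17 (d = 120/(-102) = 120*(-1/102) = -20/17 ≈ -1.1765)
Y = -2420/43 (Y = -57 + 31/43 = -2420/43 ≈ -56.279)
d*o + Y = -20/17*(-96) - 2420/43 = 1920/17 - 2420/43 = 41420/731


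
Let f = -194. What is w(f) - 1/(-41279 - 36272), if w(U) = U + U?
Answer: -30089787/77551 ≈ -388.00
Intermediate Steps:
w(U) = 2*U
w(f) - 1/(-41279 - 36272) = 2*(-194) - 1/(-41279 - 36272) = -388 - 1/(-77551) = -388 - 1*(-1/77551) = -388 + 1/77551 = -30089787/77551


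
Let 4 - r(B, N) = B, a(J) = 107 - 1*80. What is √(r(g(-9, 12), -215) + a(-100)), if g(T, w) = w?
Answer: √19 ≈ 4.3589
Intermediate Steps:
a(J) = 27 (a(J) = 107 - 80 = 27)
r(B, N) = 4 - B
√(r(g(-9, 12), -215) + a(-100)) = √((4 - 1*12) + 27) = √((4 - 12) + 27) = √(-8 + 27) = √19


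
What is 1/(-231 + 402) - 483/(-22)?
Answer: 82615/3762 ≈ 21.960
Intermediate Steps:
1/(-231 + 402) - 483/(-22) = 1/171 - 483*(-1/22) = 1/171 + 483/22 = 82615/3762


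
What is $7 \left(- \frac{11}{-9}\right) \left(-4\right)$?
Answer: $- \frac{308}{9} \approx -34.222$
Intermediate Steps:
$7 \left(- \frac{11}{-9}\right) \left(-4\right) = 7 \left(\left(-11\right) \left(- \frac{1}{9}\right)\right) \left(-4\right) = 7 \cdot \frac{11}{9} \left(-4\right) = \frac{77}{9} \left(-4\right) = - \frac{308}{9}$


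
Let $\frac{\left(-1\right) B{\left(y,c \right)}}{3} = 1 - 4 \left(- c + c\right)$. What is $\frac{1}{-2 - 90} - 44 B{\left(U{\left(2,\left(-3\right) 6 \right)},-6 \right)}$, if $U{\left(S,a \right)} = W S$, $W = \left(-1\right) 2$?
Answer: $\frac{12143}{92} \approx 131.99$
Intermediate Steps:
$W = -2$
$U{\left(S,a \right)} = - 2 S$
$B{\left(y,c \right)} = -3$ ($B{\left(y,c \right)} = - 3 \left(1 - 4 \left(- c + c\right)\right) = - 3 \left(1 - 0\right) = - 3 \left(1 + 0\right) = \left(-3\right) 1 = -3$)
$\frac{1}{-2 - 90} - 44 B{\left(U{\left(2,\left(-3\right) 6 \right)},-6 \right)} = \frac{1}{-2 - 90} - -132 = \frac{1}{-92} + 132 = - \frac{1}{92} + 132 = \frac{12143}{92}$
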